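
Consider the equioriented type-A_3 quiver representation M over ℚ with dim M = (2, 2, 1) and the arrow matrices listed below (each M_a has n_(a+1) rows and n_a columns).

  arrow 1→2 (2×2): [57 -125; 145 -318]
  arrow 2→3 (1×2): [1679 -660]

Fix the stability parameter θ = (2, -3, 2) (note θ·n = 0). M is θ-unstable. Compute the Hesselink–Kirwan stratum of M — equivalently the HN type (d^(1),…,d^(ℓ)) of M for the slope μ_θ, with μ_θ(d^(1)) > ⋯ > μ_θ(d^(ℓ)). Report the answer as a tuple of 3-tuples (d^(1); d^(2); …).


Barcode: M ≅ I[1,2], I[1,3]. HN layers by μ_θ (2 steps, strictly decreasing):
  μ^(1)=2; μ^(2)=-1/2

((0, 0, 1); (2, 2, 0))


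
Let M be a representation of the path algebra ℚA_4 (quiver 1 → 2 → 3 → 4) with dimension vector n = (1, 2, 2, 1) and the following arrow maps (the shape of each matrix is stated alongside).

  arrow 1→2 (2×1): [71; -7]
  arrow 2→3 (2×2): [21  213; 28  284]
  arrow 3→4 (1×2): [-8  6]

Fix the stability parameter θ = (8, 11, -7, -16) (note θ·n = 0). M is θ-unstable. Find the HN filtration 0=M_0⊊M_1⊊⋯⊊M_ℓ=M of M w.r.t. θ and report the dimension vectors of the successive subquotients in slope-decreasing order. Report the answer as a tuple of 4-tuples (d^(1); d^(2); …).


Interval decomposition of M: I[1,2], I[2,3], I[3,4].
HN type (ℓ=4): μ^(1)=11; μ^(2)=8; μ^(3)=2; μ^(4)=-23/2

((0, 1, 0, 0); (1, 0, 0, 0); (0, 1, 1, 0); (0, 0, 1, 1))


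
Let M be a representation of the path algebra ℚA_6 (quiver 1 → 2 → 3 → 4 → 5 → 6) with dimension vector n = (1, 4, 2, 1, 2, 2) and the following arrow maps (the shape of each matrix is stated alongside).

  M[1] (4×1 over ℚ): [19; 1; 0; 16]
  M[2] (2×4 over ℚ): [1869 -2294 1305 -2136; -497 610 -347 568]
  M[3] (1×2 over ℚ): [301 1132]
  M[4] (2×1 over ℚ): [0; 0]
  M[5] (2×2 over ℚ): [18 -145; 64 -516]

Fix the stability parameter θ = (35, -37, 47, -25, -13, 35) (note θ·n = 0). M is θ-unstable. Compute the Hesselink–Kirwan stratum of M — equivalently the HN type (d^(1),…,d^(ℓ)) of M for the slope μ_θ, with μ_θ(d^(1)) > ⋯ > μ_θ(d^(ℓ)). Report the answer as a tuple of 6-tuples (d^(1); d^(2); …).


Via rank(M_{q-1}∘⋯∘M_p): M ≅ I[1,4], I[2,2]^2, I[2,3], I[5,6]^2.
μ_θ-semistable layers: μ^(1)=47; μ^(2)=35; μ^(3)=11; μ^(4)=-1; μ^(5)=-13; μ^(6)=-37

((0, 0, 1, 0, 0, 0); (0, 0, 0, 0, 0, 2); (0, 0, 1, 1, 0, 0); (1, 1, 0, 0, 0, 0); (0, 0, 0, 0, 2, 0); (0, 3, 0, 0, 0, 0))


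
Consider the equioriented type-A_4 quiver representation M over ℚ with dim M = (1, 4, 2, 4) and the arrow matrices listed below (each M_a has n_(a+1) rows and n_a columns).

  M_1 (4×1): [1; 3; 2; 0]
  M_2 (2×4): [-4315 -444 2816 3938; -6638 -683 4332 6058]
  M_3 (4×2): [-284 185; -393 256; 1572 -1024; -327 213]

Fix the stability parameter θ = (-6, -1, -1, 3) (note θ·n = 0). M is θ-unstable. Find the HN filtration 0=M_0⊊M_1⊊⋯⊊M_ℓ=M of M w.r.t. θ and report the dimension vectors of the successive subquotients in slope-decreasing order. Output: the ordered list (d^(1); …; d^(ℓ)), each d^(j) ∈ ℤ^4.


Interval decomposition of M: I[1,4], I[2,2]^2, I[2,4], I[4,4]^2.
HN type (ℓ=3): μ^(1)=3; μ^(2)=-1; μ^(3)=-6

((0, 0, 0, 4); (0, 4, 2, 0); (1, 0, 0, 0))


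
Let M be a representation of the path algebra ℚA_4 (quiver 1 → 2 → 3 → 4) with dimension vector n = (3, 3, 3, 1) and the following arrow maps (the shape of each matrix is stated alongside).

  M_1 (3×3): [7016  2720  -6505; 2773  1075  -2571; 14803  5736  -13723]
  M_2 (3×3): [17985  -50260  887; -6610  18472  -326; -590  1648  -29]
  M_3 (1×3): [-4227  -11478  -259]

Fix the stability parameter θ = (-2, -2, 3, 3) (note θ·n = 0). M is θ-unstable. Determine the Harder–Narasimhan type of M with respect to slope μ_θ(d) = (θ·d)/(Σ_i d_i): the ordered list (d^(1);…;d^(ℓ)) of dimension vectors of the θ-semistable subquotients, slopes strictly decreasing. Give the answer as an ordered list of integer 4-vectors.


Via rank(M_{q-1}∘⋯∘M_p): M ≅ I[1,2], I[1,3], I[1,4], I[3,3].
μ_θ-semistable layers: μ^(1)=3; μ^(2)=-2

((0, 0, 3, 1); (3, 3, 0, 0))


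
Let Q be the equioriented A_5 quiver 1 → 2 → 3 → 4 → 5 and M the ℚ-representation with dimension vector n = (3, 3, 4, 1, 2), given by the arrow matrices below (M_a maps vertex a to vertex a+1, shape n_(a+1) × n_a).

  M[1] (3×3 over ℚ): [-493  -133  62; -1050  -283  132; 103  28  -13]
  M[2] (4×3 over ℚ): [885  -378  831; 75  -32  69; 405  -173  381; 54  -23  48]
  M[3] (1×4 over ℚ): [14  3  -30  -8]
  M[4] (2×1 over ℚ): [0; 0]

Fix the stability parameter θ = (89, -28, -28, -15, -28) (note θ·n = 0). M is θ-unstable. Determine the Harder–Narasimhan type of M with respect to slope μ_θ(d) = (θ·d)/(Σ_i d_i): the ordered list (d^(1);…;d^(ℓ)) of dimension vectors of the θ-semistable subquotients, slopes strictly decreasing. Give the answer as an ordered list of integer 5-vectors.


Interval decomposition of M: I[1,2], I[1,3], I[1,4], I[3,3]^2, I[5,5]^2.
HN type (ℓ=4): μ^(1)=61/2; μ^(2)=11; μ^(3)=9/2; μ^(4)=-28

((1, 1, 0, 0, 0); (1, 1, 1, 0, 0); (1, 1, 1, 1, 0); (0, 0, 2, 0, 2))


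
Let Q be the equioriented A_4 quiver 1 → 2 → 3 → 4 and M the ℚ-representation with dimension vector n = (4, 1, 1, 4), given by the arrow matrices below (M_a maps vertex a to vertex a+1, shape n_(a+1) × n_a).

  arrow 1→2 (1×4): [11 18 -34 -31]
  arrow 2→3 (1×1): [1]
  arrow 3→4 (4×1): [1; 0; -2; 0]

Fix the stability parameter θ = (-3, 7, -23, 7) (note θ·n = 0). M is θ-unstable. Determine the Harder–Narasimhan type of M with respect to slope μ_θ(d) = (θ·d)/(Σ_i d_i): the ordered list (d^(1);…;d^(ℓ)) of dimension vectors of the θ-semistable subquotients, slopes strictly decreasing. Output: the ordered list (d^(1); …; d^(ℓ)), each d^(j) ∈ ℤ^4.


Interval decomposition of M: I[1,1]^3, I[1,4], I[4,4]^3.
HN type (ℓ=3): μ^(1)=7; μ^(2)=-3; μ^(3)=-19/3

((0, 0, 0, 4); (3, 0, 0, 0); (1, 1, 1, 0))


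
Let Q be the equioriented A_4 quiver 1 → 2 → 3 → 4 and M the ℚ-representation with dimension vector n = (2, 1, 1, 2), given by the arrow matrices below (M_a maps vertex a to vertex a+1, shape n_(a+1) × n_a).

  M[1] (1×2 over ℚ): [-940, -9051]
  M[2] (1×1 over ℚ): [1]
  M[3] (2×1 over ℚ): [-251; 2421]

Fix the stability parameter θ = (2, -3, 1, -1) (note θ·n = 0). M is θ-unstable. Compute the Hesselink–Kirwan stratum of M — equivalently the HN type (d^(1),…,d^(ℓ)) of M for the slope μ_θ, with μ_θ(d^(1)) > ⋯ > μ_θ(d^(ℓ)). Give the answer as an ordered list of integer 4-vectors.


Via rank(M_{q-1}∘⋯∘M_p): M ≅ I[1,1], I[1,4], I[4,4].
μ_θ-semistable layers: μ^(1)=2; μ^(2)=0; μ^(3)=-1/2; μ^(4)=-1

((1, 0, 0, 0); (0, 0, 1, 1); (1, 1, 0, 0); (0, 0, 0, 1))


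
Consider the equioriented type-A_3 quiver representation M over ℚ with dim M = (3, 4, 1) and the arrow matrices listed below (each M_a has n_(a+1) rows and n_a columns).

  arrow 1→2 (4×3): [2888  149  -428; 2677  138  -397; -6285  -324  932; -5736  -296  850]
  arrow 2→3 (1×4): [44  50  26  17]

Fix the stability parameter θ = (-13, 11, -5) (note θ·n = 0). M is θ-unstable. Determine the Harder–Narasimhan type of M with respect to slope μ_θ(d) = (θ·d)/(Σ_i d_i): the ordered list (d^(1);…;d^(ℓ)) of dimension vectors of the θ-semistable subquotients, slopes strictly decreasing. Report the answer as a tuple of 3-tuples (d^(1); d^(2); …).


Barcode: M ≅ I[1,2]^3, I[2,3]. HN layers by μ_θ (3 steps, strictly decreasing):
  μ^(1)=11; μ^(2)=3; μ^(3)=-13

((0, 3, 0); (0, 1, 1); (3, 0, 0))


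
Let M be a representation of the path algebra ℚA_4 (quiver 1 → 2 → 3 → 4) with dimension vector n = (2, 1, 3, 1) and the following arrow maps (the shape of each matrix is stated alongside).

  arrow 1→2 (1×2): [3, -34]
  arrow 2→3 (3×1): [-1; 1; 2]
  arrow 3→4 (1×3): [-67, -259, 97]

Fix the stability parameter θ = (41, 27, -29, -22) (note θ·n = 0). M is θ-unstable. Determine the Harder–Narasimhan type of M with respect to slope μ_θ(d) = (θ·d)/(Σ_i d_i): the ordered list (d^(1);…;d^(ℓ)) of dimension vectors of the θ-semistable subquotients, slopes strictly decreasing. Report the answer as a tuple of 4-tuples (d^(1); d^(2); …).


Via rank(M_{q-1}∘⋯∘M_p): M ≅ I[1,1], I[1,4], I[3,3]^2.
μ_θ-semistable layers: μ^(1)=41; μ^(2)=17/4; μ^(3)=-29

((1, 0, 0, 0); (1, 1, 1, 1); (0, 0, 2, 0))


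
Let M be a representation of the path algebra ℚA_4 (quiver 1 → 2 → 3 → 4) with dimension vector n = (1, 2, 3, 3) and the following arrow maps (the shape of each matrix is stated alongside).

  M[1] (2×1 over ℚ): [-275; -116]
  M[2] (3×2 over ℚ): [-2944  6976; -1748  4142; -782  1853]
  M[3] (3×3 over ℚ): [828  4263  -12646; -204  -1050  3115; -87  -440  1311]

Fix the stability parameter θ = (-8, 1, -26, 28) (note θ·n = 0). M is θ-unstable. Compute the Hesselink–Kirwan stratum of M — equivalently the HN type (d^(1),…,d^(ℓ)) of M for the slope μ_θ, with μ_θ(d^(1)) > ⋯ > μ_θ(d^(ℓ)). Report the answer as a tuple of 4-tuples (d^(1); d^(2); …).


Barcode: M ≅ I[1,4], I[2,2], I[3,4]^2. HN layers by μ_θ (4 steps, strictly decreasing):
  μ^(1)=28; μ^(2)=1; μ^(3)=-11; μ^(4)=-26

((0, 0, 0, 3); (0, 1, 0, 0); (1, 1, 1, 0); (0, 0, 2, 0))


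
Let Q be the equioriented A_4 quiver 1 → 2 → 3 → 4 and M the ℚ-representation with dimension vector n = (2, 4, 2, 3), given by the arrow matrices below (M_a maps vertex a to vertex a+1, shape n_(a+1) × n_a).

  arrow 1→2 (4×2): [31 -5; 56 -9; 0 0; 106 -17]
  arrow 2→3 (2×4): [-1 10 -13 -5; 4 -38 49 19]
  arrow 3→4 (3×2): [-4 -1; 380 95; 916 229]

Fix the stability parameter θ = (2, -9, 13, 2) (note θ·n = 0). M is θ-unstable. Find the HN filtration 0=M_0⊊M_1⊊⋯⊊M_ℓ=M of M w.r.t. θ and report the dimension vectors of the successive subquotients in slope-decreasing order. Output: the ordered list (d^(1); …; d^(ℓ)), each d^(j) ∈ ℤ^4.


Via rank(M_{q-1}∘⋯∘M_p): M ≅ I[1,3], I[1,4], I[2,2]^2, I[4,4]^2.
μ_θ-semistable layers: μ^(1)=13; μ^(2)=15/2; μ^(3)=2; μ^(4)=-7/2; μ^(5)=-9

((0, 0, 1, 0); (0, 0, 1, 1); (0, 0, 0, 2); (2, 2, 0, 0); (0, 2, 0, 0))


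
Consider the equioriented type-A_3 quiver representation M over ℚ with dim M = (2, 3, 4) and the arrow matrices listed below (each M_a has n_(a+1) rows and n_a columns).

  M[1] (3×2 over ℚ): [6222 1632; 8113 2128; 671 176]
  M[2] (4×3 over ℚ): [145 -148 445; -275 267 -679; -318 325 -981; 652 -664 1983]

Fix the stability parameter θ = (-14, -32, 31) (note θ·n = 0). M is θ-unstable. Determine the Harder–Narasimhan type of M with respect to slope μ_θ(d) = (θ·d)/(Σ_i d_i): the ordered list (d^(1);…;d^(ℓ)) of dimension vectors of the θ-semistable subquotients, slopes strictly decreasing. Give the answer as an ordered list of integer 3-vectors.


Interval decomposition of M: I[1,1], I[1,3], I[2,3]^2, I[3,3].
HN type (ℓ=4): μ^(1)=31; μ^(2)=-14; μ^(3)=-23; μ^(4)=-32

((0, 0, 4); (1, 0, 0); (1, 1, 0); (0, 2, 0))


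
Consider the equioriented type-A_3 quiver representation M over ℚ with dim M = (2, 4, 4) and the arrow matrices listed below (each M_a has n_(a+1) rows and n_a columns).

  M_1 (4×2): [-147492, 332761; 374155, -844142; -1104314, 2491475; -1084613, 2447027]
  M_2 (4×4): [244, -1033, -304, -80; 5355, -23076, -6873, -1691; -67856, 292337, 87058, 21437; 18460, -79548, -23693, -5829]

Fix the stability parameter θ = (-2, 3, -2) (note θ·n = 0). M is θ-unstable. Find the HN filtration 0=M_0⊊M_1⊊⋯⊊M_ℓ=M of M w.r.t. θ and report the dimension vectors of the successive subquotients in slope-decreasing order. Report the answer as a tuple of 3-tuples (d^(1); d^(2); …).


Interval decomposition of M: I[1,3]^2, I[2,3]^2.
HN type (ℓ=2): μ^(1)=1/2; μ^(2)=-2

((0, 4, 4); (2, 0, 0))


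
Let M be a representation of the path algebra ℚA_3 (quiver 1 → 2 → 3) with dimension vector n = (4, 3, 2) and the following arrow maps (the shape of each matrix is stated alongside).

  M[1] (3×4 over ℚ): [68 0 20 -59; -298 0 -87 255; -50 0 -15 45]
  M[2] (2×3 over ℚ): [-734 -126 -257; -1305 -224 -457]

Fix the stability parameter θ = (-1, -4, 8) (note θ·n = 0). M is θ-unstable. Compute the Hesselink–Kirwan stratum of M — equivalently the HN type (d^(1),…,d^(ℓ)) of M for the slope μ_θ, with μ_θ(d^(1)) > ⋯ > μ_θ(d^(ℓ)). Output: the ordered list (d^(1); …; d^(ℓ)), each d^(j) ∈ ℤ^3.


Barcode: M ≅ I[1,1]^2, I[1,3]^2, I[2,2]. HN layers by μ_θ (4 steps, strictly decreasing):
  μ^(1)=8; μ^(2)=-1; μ^(3)=-5/2; μ^(4)=-4

((0, 0, 2); (2, 0, 0); (2, 2, 0); (0, 1, 0))


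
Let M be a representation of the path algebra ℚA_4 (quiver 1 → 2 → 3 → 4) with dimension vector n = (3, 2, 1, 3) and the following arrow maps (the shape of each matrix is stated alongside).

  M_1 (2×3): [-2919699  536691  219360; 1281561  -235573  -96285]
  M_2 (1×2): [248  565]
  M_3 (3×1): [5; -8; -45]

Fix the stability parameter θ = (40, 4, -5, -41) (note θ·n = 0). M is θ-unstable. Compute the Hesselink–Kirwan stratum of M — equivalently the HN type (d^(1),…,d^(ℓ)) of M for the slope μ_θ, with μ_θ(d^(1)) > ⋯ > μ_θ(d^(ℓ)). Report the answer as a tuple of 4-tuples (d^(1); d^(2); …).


Interval decomposition of M: I[1,1], I[1,2], I[1,4], I[4,4]^2.
HN type (ℓ=4): μ^(1)=40; μ^(2)=22; μ^(3)=-1/2; μ^(4)=-41

((1, 0, 0, 0); (1, 1, 0, 0); (1, 1, 1, 1); (0, 0, 0, 2))


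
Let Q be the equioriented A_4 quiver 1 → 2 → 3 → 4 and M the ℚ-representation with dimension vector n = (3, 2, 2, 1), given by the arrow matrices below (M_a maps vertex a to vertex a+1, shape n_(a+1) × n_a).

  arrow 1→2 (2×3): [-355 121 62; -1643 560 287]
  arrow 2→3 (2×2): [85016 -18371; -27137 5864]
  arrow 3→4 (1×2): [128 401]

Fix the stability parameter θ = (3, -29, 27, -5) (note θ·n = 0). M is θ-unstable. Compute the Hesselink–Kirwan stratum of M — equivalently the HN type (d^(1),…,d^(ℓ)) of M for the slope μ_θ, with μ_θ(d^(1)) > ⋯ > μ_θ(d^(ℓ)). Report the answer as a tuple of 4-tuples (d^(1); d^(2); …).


Interval decomposition of M: I[1,1], I[1,3], I[1,4].
HN type (ℓ=4): μ^(1)=27; μ^(2)=11; μ^(3)=3; μ^(4)=-13

((0, 0, 1, 0); (0, 0, 1, 1); (1, 0, 0, 0); (2, 2, 0, 0))


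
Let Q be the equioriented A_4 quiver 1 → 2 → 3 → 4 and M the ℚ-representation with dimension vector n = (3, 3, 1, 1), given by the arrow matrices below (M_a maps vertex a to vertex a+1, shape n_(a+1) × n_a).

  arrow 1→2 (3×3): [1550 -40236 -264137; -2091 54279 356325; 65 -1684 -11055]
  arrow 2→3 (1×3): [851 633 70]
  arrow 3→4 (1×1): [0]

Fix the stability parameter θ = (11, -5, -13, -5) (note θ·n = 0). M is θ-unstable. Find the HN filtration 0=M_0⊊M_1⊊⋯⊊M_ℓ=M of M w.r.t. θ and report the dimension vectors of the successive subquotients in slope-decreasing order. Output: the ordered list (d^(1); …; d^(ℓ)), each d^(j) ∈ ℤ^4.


Barcode: M ≅ I[1,2]^2, I[1,3], I[4,4]. HN layers by μ_θ (3 steps, strictly decreasing):
  μ^(1)=3; μ^(2)=-7/3; μ^(3)=-5

((2, 2, 0, 0); (1, 1, 1, 0); (0, 0, 0, 1))


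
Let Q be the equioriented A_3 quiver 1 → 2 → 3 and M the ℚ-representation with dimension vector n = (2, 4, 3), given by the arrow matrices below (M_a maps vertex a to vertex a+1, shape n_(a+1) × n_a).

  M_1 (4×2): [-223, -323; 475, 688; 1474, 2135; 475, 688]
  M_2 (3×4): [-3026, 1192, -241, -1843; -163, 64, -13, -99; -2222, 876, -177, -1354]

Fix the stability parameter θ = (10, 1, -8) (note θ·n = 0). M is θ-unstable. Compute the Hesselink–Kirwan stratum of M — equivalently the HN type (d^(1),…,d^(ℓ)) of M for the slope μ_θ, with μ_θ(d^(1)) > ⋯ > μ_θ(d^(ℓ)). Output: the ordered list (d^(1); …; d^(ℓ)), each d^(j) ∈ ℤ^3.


Interval decomposition of M: I[1,3]^2, I[2,2], I[2,3].
HN type (ℓ=2): μ^(1)=1; μ^(2)=-7/2

((2, 3, 2); (0, 1, 1))


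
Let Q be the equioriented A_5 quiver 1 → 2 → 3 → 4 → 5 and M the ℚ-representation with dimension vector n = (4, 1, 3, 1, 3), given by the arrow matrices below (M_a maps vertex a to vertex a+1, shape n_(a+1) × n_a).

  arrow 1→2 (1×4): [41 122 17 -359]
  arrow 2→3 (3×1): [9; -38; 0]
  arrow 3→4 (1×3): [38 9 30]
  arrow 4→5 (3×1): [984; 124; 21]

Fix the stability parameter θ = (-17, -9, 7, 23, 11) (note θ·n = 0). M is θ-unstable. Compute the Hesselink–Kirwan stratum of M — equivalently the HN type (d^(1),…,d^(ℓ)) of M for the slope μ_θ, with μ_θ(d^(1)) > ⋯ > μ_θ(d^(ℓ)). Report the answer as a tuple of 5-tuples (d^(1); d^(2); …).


Barcode: M ≅ I[1,1]^3, I[1,3], I[3,3], I[3,5], I[5,5]^2. HN layers by μ_θ (5 steps, strictly decreasing):
  μ^(1)=17; μ^(2)=11; μ^(3)=7; μ^(4)=-9; μ^(5)=-17

((0, 0, 0, 1, 1); (0, 0, 0, 0, 2); (0, 0, 3, 0, 0); (0, 1, 0, 0, 0); (4, 0, 0, 0, 0))


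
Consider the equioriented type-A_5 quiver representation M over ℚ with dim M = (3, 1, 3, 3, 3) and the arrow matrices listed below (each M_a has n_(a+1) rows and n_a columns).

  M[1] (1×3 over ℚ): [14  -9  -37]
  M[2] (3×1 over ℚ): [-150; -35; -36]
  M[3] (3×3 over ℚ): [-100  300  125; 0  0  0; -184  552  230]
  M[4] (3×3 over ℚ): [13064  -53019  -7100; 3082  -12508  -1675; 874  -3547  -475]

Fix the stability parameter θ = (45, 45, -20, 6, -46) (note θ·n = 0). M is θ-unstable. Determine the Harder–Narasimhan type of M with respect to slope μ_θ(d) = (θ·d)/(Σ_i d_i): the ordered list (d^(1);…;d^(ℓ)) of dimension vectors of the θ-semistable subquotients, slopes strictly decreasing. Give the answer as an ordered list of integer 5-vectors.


Barcode: M ≅ I[1,1]^2, I[1,3], I[3,3], I[3,4], I[4,5]^2, I[5,5]. HN layers by μ_θ (5 steps, strictly decreasing):
  μ^(1)=45; μ^(2)=70/3; μ^(3)=6; μ^(4)=-20; μ^(5)=-46

((2, 0, 0, 0, 0); (1, 1, 1, 0, 0); (0, 0, 0, 1, 0); (0, 0, 2, 2, 2); (0, 0, 0, 0, 1))


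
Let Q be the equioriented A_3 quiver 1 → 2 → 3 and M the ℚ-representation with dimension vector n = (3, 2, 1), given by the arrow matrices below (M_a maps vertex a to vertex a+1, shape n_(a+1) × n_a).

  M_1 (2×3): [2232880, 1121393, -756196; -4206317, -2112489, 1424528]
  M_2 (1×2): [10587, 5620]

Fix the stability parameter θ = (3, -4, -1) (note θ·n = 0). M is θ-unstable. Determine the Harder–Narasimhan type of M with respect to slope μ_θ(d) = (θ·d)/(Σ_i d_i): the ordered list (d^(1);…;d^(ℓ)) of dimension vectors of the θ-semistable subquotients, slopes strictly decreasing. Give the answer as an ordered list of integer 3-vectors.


Interval decomposition of M: I[1,1], I[1,2], I[1,3].
HN type (ℓ=3): μ^(1)=3; μ^(2)=-1/2; μ^(3)=-2/3

((1, 0, 0); (1, 1, 0); (1, 1, 1))


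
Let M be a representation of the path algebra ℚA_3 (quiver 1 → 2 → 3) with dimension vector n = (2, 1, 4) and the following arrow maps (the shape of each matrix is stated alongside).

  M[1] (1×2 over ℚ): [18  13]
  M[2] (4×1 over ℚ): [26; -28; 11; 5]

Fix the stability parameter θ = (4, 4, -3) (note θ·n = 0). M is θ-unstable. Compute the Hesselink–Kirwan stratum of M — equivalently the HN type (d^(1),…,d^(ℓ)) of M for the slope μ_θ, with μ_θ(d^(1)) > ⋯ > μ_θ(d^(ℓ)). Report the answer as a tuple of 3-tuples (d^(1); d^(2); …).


Via rank(M_{q-1}∘⋯∘M_p): M ≅ I[1,1], I[1,3], I[3,3]^3.
μ_θ-semistable layers: μ^(1)=4; μ^(2)=5/3; μ^(3)=-3

((1, 0, 0); (1, 1, 1); (0, 0, 3))


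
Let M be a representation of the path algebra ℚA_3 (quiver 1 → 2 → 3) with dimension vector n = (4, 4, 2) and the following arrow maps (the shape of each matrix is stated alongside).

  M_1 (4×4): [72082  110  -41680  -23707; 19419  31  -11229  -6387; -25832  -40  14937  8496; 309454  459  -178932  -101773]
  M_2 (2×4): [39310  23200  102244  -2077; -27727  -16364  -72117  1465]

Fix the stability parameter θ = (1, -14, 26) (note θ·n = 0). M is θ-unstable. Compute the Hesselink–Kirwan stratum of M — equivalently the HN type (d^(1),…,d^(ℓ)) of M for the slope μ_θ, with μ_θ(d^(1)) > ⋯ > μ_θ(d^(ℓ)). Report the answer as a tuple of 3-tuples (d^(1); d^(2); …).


Barcode: M ≅ I[1,2]^2, I[1,3]^2. HN layers by μ_θ (2 steps, strictly decreasing):
  μ^(1)=26; μ^(2)=-13/2

((0, 0, 2); (4, 4, 0))


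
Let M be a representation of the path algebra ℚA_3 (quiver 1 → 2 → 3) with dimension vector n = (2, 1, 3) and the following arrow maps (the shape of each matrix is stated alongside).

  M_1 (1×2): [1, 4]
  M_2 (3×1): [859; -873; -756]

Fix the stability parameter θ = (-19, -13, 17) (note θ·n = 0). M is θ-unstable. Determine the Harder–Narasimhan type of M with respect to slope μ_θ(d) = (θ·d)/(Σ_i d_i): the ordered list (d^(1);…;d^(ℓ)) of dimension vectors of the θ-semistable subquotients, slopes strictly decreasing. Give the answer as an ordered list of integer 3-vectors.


Barcode: M ≅ I[1,1], I[1,3], I[3,3]^2. HN layers by μ_θ (3 steps, strictly decreasing):
  μ^(1)=17; μ^(2)=-13; μ^(3)=-19

((0, 0, 3); (0, 1, 0); (2, 0, 0))


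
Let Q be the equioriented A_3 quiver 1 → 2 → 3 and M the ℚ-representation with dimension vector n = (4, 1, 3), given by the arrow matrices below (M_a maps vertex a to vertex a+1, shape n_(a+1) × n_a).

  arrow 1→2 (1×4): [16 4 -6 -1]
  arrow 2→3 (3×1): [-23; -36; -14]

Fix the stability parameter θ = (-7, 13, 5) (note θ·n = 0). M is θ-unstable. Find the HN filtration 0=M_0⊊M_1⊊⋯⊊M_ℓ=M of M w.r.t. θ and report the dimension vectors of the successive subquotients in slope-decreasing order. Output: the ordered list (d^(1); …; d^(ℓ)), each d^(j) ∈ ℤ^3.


Via rank(M_{q-1}∘⋯∘M_p): M ≅ I[1,1]^3, I[1,3], I[3,3]^2.
μ_θ-semistable layers: μ^(1)=9; μ^(2)=5; μ^(3)=-7

((0, 1, 1); (0, 0, 2); (4, 0, 0))


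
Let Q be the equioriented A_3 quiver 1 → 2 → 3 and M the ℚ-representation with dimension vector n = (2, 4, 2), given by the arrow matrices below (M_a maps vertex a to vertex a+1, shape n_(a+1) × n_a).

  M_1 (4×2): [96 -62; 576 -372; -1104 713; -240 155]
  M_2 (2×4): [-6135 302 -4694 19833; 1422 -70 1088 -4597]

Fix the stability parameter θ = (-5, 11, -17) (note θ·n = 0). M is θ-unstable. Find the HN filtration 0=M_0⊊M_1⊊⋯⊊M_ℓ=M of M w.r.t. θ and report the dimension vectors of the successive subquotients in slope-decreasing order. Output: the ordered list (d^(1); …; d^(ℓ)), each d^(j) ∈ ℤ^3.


Interval decomposition of M: I[1,1], I[1,3], I[2,2]^2, I[2,3].
HN type (ℓ=3): μ^(1)=11; μ^(2)=-3; μ^(3)=-5

((0, 2, 0); (0, 2, 2); (2, 0, 0))


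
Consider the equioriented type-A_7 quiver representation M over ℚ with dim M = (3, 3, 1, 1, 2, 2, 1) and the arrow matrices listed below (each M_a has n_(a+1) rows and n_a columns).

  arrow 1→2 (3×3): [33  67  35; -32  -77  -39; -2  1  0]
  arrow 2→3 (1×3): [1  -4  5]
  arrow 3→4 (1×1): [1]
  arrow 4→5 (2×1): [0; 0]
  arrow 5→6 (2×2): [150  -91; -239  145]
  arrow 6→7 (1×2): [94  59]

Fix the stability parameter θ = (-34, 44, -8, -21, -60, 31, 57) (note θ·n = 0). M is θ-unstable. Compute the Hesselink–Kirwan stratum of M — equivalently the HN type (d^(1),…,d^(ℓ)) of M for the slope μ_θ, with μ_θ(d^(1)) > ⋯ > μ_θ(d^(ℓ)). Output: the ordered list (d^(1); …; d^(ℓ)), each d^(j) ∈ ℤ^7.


Via rank(M_{q-1}∘⋯∘M_p): M ≅ I[1,2]^2, I[1,4], I[5,6], I[5,7].
μ_θ-semistable layers: μ^(1)=57; μ^(2)=44; μ^(3)=31; μ^(4)=5; μ^(5)=-34; μ^(6)=-60

((0, 0, 0, 0, 0, 0, 1); (0, 2, 0, 0, 0, 0, 0); (0, 0, 0, 0, 0, 2, 0); (0, 1, 1, 1, 0, 0, 0); (3, 0, 0, 0, 0, 0, 0); (0, 0, 0, 0, 2, 0, 0))


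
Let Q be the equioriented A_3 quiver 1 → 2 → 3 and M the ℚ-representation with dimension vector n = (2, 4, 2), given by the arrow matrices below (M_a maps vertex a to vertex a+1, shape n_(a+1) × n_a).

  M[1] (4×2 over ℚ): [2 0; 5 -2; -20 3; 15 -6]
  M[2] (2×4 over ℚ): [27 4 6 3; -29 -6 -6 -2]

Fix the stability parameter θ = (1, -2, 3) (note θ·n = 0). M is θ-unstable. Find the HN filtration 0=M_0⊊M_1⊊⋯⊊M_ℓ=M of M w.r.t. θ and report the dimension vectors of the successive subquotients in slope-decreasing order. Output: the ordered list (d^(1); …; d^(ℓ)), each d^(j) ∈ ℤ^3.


Barcode: M ≅ I[1,3]^2, I[2,2]^2. HN layers by μ_θ (3 steps, strictly decreasing):
  μ^(1)=3; μ^(2)=-1/2; μ^(3)=-2

((0, 0, 2); (2, 2, 0); (0, 2, 0))


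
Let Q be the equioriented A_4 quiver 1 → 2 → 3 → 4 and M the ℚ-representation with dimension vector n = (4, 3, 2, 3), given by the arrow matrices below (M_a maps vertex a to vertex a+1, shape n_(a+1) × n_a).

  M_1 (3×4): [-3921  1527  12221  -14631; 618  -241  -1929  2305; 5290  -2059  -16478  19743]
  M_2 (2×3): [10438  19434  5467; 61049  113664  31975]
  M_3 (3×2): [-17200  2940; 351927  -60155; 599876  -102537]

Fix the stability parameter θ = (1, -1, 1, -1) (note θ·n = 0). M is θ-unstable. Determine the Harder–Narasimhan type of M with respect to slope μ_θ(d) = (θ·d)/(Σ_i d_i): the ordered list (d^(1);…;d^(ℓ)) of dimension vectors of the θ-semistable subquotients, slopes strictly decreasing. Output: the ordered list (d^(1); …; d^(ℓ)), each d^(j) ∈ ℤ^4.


Via rank(M_{q-1}∘⋯∘M_p): M ≅ I[1,1], I[1,2], I[1,4]^2, I[4,4].
μ_θ-semistable layers: μ^(1)=1; μ^(2)=0; μ^(3)=-1

((1, 0, 0, 0); (3, 3, 2, 2); (0, 0, 0, 1))


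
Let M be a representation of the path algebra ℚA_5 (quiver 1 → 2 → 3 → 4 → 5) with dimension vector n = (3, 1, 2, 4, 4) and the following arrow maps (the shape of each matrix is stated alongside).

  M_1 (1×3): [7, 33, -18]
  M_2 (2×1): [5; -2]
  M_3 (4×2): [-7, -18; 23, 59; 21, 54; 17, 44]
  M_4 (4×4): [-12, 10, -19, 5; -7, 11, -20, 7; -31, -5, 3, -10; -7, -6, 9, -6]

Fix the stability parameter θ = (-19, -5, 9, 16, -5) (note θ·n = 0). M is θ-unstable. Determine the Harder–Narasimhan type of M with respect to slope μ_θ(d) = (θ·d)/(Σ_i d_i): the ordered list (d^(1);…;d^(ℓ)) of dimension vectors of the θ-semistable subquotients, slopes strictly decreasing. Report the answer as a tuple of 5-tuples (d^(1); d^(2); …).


Barcode: M ≅ I[1,1]^2, I[1,5], I[3,4], I[4,5]^2, I[5,5]. HN layers by μ_θ (6 steps, strictly decreasing):
  μ^(1)=16; μ^(2)=9; μ^(3)=20/3; μ^(4)=11/2; μ^(5)=-5; μ^(6)=-19

((0, 0, 0, 1, 0); (0, 0, 1, 0, 0); (0, 0, 1, 1, 1); (0, 0, 0, 2, 2); (0, 1, 0, 0, 1); (3, 0, 0, 0, 0))


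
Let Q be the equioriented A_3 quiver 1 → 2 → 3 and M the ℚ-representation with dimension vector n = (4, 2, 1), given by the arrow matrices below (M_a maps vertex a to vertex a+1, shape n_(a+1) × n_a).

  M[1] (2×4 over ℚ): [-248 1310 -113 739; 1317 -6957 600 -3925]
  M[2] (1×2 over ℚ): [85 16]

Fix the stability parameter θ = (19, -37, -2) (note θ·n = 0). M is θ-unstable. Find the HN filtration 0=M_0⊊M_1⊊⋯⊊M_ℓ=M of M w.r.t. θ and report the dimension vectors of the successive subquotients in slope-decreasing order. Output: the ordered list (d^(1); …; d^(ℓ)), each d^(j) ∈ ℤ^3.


Via rank(M_{q-1}∘⋯∘M_p): M ≅ I[1,1]^2, I[1,2], I[1,3].
μ_θ-semistable layers: μ^(1)=19; μ^(2)=-2; μ^(3)=-9

((2, 0, 0); (0, 0, 1); (2, 2, 0))


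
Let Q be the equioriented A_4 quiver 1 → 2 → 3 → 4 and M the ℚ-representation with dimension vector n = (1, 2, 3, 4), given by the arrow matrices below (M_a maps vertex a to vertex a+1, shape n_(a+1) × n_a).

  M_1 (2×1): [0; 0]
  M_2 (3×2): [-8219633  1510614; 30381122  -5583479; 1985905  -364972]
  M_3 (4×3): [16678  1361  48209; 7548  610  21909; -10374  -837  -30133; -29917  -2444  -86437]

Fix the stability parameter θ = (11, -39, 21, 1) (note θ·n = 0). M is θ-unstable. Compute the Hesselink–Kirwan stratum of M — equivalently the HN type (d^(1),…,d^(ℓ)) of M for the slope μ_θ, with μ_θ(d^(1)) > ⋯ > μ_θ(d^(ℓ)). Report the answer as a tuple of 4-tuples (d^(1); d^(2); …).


Interval decomposition of M: I[1,1], I[2,4]^2, I[3,4], I[4,4].
HN type (ℓ=3): μ^(1)=11; μ^(2)=1; μ^(3)=-39

((1, 0, 3, 3); (0, 0, 0, 1); (0, 2, 0, 0))


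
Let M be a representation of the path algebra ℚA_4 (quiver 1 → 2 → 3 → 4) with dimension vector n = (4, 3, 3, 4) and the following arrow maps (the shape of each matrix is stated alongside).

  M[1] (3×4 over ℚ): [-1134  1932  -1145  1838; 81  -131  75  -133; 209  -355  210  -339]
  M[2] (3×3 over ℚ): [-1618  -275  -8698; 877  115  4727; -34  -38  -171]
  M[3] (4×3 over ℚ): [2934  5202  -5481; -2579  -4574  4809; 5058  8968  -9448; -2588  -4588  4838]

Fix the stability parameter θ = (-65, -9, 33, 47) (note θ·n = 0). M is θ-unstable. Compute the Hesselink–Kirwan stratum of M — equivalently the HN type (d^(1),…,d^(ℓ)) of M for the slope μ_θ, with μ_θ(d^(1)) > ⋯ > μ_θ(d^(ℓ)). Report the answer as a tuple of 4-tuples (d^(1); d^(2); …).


Interval decomposition of M: I[1,1], I[1,3], I[1,4]^2, I[4,4]^2.
HN type (ℓ=4): μ^(1)=47; μ^(2)=33; μ^(3)=-9; μ^(4)=-65

((0, 0, 0, 4); (0, 0, 3, 0); (0, 3, 0, 0); (4, 0, 0, 0))


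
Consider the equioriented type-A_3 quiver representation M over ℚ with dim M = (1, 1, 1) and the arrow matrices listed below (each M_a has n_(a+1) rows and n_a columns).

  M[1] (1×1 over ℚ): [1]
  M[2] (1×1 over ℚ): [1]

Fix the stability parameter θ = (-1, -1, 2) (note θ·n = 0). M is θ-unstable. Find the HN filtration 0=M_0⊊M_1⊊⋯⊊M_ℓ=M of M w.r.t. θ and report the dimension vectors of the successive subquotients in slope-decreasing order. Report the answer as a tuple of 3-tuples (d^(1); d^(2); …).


Via rank(M_{q-1}∘⋯∘M_p): M ≅ I[1,3].
μ_θ-semistable layers: μ^(1)=2; μ^(2)=-1

((0, 0, 1); (1, 1, 0))


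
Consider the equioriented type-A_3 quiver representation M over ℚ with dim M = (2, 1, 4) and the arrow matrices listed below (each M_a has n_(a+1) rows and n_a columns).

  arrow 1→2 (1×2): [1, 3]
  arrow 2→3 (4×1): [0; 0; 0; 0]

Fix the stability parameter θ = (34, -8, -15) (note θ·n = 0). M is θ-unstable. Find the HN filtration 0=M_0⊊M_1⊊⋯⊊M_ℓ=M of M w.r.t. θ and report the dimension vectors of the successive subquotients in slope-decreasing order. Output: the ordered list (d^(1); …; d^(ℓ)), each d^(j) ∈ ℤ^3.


Barcode: M ≅ I[1,1], I[1,2], I[3,3]^4. HN layers by μ_θ (3 steps, strictly decreasing):
  μ^(1)=34; μ^(2)=13; μ^(3)=-15

((1, 0, 0); (1, 1, 0); (0, 0, 4))


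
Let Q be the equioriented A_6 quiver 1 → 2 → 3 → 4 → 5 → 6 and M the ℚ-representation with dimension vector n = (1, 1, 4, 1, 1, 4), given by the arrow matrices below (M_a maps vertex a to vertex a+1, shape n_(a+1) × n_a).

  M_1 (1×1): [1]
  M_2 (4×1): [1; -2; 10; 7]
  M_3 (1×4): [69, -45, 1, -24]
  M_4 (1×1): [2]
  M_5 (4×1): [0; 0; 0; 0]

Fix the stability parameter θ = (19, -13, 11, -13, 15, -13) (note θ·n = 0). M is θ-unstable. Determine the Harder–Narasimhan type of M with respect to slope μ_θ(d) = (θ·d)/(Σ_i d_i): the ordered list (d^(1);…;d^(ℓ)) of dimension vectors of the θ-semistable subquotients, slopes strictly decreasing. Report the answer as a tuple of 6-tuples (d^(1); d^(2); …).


Interval decomposition of M: I[1,5], I[3,3]^3, I[6,6]^4.
HN type (ℓ=4): μ^(1)=15; μ^(2)=11; μ^(3)=1; μ^(4)=-13

((0, 0, 0, 0, 1, 0); (0, 0, 3, 0, 0, 0); (1, 1, 1, 1, 0, 0); (0, 0, 0, 0, 0, 4))


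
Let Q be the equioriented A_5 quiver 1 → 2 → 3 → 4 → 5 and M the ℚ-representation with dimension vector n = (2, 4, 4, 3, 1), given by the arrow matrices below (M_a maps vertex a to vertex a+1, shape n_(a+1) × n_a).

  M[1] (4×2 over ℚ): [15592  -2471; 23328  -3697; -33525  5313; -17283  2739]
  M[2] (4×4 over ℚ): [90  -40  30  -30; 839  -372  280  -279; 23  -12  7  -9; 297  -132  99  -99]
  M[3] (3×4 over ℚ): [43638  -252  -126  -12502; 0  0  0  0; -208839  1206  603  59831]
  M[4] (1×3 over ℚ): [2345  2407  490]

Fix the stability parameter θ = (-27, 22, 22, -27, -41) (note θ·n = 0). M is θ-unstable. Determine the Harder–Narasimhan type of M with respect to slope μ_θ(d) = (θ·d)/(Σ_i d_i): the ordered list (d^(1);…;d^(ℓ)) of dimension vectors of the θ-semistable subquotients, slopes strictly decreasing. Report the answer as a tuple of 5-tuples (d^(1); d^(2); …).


Interval decomposition of M: I[1,3]^2, I[2,2]^2, I[3,3], I[3,4], I[4,4], I[4,5].
HN type (ℓ=4): μ^(1)=22; μ^(2)=-5/2; μ^(3)=-27; μ^(4)=-34

((0, 4, 3, 0, 0); (0, 0, 1, 1, 0); (2, 0, 0, 1, 0); (0, 0, 0, 1, 1))


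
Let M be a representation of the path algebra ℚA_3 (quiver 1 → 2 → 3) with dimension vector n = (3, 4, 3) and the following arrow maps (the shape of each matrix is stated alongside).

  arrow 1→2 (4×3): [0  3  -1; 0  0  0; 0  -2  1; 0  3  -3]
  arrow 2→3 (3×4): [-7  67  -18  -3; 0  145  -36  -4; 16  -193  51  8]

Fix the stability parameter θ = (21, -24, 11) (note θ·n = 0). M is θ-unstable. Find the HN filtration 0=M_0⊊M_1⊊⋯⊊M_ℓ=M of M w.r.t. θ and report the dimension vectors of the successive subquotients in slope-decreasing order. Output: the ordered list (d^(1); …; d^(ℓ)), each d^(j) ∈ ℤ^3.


Interval decomposition of M: I[1,1], I[1,3]^2, I[2,2], I[2,3].
HN type (ℓ=4): μ^(1)=21; μ^(2)=11; μ^(3)=-3/2; μ^(4)=-24

((1, 0, 0); (0, 0, 3); (2, 2, 0); (0, 2, 0))


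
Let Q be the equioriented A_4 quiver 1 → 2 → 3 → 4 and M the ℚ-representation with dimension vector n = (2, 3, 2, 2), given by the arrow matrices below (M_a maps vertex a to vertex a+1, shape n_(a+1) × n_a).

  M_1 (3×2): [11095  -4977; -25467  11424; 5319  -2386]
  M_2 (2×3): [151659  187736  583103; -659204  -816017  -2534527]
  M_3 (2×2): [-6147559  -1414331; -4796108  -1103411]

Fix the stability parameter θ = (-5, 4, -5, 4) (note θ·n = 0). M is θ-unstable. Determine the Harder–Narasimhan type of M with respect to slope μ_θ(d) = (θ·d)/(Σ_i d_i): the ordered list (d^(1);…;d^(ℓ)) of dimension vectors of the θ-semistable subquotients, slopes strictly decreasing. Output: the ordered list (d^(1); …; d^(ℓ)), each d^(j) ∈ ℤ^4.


Barcode: M ≅ I[1,4]^2, I[2,2]. HN layers by μ_θ (3 steps, strictly decreasing):
  μ^(1)=4; μ^(2)=-1/2; μ^(3)=-5

((0, 1, 0, 2); (0, 2, 2, 0); (2, 0, 0, 0))


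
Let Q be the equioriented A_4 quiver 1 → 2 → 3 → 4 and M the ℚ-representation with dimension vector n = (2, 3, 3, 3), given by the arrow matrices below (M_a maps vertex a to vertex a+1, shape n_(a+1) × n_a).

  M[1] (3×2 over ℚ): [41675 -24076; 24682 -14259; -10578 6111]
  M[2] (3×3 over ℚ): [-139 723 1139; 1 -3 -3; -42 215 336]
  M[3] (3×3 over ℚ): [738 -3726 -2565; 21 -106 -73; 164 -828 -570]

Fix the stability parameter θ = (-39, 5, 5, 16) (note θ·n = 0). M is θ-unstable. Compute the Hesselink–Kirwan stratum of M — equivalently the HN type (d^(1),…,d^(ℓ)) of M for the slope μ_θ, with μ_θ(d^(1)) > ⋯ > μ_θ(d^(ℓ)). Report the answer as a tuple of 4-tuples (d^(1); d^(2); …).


Via rank(M_{q-1}∘⋯∘M_p): M ≅ I[1,4]^2, I[2,3], I[4,4].
μ_θ-semistable layers: μ^(1)=16; μ^(2)=5; μ^(3)=-39

((0, 0, 0, 3); (0, 3, 3, 0); (2, 0, 0, 0))


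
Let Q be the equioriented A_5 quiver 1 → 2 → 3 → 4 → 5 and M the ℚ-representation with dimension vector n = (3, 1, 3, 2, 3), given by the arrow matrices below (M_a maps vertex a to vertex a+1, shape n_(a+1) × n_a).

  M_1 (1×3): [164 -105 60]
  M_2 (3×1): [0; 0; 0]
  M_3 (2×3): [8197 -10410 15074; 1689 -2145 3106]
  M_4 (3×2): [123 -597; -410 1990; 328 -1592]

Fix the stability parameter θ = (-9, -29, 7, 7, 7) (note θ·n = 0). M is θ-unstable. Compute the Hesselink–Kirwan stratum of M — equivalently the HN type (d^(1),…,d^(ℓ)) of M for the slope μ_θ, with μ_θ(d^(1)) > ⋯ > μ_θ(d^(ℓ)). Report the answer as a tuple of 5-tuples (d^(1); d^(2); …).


Via rank(M_{q-1}∘⋯∘M_p): M ≅ I[1,1]^2, I[1,2], I[3,3], I[3,4], I[3,5], I[5,5]^2.
μ_θ-semistable layers: μ^(1)=7; μ^(2)=-9; μ^(3)=-19

((0, 0, 3, 2, 3); (2, 0, 0, 0, 0); (1, 1, 0, 0, 0))


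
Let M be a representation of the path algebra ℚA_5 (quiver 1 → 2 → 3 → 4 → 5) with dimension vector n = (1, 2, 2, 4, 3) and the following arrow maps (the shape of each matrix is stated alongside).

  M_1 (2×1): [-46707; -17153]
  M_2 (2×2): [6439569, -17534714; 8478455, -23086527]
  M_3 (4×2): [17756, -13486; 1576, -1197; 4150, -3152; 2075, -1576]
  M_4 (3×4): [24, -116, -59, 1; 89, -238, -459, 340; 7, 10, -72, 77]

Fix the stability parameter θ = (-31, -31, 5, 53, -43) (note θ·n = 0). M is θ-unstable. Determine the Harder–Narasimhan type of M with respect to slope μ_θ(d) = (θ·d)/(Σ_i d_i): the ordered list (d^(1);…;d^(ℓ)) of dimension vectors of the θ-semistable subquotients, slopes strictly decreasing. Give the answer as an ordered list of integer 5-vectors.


Via rank(M_{q-1}∘⋯∘M_p): M ≅ I[1,5], I[2,4], I[4,4], I[4,5], I[5,5].
μ_θ-semistable layers: μ^(1)=53; μ^(2)=5; μ^(3)=-31; μ^(4)=-43

((0, 0, 0, 2, 0); (0, 0, 2, 2, 2); (1, 2, 0, 0, 0); (0, 0, 0, 0, 1))


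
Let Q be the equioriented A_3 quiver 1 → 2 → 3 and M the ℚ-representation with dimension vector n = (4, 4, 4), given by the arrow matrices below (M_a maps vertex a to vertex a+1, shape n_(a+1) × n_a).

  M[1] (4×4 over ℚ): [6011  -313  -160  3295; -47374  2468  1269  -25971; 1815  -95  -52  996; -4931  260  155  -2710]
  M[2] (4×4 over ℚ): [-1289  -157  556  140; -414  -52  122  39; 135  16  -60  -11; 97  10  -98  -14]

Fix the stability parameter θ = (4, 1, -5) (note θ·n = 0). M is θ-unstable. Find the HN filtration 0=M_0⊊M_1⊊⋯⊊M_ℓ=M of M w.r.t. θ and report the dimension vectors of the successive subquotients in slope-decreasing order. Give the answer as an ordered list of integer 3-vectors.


Interval decomposition of M: I[1,2], I[1,3]^3, I[3,3].
HN type (ℓ=3): μ^(1)=5/2; μ^(2)=0; μ^(3)=-5

((1, 1, 0); (3, 3, 3); (0, 0, 1))


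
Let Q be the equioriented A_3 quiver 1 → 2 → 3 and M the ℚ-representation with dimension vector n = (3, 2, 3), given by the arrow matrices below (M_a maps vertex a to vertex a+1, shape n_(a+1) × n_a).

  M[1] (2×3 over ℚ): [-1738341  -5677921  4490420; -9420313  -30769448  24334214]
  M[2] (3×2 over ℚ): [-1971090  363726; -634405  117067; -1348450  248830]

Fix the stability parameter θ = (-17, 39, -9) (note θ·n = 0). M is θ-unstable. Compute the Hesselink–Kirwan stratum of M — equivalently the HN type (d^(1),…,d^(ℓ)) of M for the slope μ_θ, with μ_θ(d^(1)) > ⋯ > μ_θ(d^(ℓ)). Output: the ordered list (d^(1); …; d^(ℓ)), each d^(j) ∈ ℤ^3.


Barcode: M ≅ I[1,1], I[1,2], I[1,3], I[3,3]^2. HN layers by μ_θ (4 steps, strictly decreasing):
  μ^(1)=39; μ^(2)=15; μ^(3)=-9; μ^(4)=-17

((0, 1, 0); (0, 1, 1); (0, 0, 2); (3, 0, 0))


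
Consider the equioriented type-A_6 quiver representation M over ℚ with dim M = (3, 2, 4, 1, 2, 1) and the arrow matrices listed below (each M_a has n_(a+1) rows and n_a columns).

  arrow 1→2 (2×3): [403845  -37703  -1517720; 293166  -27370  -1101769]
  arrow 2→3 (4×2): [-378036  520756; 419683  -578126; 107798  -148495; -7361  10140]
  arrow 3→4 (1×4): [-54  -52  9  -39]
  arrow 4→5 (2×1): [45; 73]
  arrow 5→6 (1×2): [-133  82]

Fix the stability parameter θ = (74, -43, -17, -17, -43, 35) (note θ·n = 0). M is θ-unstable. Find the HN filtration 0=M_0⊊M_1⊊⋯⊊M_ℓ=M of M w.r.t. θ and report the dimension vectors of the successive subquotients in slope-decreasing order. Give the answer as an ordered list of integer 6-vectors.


Barcode: M ≅ I[1,1], I[1,3], I[1,6], I[3,3]^2, I[5,5]. HN layers by μ_θ (6 steps, strictly decreasing):
  μ^(1)=74; μ^(2)=35; μ^(3)=14/3; μ^(4)=-46/5; μ^(5)=-17; μ^(6)=-43

((1, 0, 0, 0, 0, 0); (0, 0, 0, 0, 0, 1); (1, 1, 1, 0, 0, 0); (1, 1, 1, 1, 1, 0); (0, 0, 2, 0, 0, 0); (0, 0, 0, 0, 1, 0))


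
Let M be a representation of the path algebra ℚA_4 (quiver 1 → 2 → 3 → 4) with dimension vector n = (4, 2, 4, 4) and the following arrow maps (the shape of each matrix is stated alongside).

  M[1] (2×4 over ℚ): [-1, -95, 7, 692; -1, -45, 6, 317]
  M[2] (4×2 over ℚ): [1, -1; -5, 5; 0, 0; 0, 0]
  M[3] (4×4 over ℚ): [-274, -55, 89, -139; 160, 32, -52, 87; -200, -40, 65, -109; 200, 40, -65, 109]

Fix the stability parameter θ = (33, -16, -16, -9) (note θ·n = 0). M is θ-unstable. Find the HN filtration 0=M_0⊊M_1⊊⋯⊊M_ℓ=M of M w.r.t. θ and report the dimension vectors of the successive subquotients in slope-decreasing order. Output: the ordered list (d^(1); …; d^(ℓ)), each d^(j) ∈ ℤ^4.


Barcode: M ≅ I[1,1]^2, I[1,2], I[1,4], I[3,3], I[3,4]^2, I[4,4]. HN layers by μ_θ (5 steps, strictly decreasing):
  μ^(1)=33; μ^(2)=17/2; μ^(3)=-2; μ^(4)=-9; μ^(5)=-16

((2, 0, 0, 0); (1, 1, 0, 0); (1, 1, 1, 1); (0, 0, 0, 3); (0, 0, 3, 0))
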